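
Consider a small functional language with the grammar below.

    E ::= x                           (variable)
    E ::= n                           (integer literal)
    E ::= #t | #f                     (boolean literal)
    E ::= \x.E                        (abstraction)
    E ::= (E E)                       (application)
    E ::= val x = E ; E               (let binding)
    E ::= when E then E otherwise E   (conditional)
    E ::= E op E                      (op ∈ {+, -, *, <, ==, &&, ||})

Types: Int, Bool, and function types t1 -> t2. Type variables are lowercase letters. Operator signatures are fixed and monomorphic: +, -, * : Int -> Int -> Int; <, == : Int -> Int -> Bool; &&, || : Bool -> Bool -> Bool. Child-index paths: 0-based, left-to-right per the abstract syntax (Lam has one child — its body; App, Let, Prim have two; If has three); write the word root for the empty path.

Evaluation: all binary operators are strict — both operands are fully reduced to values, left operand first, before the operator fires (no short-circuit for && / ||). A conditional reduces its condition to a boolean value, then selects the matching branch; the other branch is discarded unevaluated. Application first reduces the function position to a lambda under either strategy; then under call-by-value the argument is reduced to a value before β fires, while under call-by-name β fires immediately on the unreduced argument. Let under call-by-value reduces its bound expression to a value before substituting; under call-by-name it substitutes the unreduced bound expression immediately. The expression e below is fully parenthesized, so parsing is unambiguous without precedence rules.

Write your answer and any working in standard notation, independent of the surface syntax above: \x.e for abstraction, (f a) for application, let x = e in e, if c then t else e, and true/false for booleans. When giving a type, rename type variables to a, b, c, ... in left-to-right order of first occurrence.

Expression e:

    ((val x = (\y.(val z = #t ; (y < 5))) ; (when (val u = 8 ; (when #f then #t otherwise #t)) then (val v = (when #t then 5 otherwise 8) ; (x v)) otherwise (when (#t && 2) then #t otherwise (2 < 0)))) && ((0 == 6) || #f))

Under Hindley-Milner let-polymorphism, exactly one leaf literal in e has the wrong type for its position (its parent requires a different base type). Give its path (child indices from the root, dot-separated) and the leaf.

Answer: 0.1.2.0.1 : 2

Derivation:
let z : Bool
y : a
  unify a ~ Int
  unify Int ~ Int
\y._ : Int -> Bool
let x : Int -> Bool
let u : Int
  unify Bool ~ Bool
  unify Bool ~ Bool
  unify Bool ~ Bool
  unify Bool ~ Bool
  unify Int ~ Int
let v : Int
x : Int -> Bool
v : Int
  unify Int -> Bool ~ Int -> b
  unify Int ~ Int
  unify Bool ~ b
_ _ : Bool
  unify Bool ~ Bool
  unify Int ~ Bool
  FAIL: mismatch Int ~ Bool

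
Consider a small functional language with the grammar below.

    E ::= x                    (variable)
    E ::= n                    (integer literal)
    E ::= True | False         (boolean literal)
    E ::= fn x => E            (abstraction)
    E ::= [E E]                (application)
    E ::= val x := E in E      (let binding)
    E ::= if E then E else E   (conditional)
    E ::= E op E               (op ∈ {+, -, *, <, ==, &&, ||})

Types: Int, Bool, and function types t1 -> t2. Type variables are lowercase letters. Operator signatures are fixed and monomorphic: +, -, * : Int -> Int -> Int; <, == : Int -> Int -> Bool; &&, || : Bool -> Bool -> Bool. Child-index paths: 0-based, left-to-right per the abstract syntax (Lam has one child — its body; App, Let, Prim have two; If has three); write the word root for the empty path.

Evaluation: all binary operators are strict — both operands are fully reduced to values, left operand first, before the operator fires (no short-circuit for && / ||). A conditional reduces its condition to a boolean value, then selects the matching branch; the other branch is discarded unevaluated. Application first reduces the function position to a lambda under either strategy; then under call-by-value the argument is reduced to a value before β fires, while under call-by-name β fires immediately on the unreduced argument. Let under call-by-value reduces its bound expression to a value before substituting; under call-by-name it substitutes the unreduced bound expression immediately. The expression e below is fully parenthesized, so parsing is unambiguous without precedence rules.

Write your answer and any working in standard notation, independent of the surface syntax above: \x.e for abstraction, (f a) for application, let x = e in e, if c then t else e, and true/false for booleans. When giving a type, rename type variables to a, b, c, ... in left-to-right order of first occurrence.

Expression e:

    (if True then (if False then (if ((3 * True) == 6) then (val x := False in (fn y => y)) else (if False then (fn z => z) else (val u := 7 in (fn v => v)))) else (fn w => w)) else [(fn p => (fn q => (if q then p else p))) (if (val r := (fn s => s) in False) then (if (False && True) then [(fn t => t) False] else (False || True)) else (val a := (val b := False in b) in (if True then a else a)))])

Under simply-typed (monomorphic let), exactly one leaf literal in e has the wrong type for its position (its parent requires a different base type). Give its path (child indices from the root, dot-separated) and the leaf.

Derivation:
  unify Bool ~ Bool
  unify Bool ~ Bool
  unify Int ~ Int
  unify Bool ~ Int
  FAIL: mismatch Bool ~ Int

Answer: 1.1.0.0.1 : true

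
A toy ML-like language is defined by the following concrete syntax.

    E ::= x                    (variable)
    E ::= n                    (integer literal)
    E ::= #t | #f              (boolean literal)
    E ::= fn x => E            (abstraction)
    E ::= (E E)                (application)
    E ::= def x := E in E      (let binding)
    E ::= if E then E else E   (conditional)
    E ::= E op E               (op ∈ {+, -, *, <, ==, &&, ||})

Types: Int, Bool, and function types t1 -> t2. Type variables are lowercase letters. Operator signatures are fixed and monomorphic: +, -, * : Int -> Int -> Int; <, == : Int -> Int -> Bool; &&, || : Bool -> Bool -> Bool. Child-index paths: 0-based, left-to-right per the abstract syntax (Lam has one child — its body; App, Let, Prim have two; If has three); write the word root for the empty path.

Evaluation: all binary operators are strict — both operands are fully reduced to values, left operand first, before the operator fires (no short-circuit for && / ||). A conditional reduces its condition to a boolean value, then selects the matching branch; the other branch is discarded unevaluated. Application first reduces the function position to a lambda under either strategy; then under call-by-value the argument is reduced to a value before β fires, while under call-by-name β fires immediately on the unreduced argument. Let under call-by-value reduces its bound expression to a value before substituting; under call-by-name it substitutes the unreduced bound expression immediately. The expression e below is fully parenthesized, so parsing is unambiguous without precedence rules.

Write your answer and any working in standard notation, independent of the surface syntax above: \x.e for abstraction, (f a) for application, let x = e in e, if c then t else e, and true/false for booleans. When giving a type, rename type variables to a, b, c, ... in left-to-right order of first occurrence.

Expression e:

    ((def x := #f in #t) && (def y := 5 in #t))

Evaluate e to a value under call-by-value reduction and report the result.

Answer: true

Working:
step 0: ((let x = false in true) && (let y = 5 in true))
step 1: [let@0] (true && (let y = 5 in true))
step 2: [let@1] (true && true)
step 3: [delta@root] true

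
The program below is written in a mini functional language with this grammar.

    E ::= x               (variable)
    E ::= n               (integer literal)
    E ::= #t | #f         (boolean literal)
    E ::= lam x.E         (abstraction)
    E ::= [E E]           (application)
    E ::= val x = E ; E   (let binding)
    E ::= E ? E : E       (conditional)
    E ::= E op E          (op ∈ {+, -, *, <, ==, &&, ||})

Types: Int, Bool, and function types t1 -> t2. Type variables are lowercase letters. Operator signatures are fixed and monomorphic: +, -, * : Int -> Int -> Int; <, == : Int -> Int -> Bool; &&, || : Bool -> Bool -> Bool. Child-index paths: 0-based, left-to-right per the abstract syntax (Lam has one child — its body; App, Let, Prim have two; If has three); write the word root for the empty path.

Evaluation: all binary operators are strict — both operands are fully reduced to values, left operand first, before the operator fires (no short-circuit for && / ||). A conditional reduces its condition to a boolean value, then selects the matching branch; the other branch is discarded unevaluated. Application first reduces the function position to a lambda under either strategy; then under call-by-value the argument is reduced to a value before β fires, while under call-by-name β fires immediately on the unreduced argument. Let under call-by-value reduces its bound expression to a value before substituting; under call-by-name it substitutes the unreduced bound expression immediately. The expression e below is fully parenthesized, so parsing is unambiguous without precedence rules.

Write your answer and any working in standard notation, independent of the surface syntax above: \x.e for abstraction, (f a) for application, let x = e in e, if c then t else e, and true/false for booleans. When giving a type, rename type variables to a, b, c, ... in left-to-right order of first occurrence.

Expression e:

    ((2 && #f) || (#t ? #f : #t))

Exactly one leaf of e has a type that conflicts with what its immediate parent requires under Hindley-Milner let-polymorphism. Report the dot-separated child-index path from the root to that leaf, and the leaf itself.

Answer: 0.0 : 2

Working:
  unify Int ~ Bool
  FAIL: mismatch Int ~ Bool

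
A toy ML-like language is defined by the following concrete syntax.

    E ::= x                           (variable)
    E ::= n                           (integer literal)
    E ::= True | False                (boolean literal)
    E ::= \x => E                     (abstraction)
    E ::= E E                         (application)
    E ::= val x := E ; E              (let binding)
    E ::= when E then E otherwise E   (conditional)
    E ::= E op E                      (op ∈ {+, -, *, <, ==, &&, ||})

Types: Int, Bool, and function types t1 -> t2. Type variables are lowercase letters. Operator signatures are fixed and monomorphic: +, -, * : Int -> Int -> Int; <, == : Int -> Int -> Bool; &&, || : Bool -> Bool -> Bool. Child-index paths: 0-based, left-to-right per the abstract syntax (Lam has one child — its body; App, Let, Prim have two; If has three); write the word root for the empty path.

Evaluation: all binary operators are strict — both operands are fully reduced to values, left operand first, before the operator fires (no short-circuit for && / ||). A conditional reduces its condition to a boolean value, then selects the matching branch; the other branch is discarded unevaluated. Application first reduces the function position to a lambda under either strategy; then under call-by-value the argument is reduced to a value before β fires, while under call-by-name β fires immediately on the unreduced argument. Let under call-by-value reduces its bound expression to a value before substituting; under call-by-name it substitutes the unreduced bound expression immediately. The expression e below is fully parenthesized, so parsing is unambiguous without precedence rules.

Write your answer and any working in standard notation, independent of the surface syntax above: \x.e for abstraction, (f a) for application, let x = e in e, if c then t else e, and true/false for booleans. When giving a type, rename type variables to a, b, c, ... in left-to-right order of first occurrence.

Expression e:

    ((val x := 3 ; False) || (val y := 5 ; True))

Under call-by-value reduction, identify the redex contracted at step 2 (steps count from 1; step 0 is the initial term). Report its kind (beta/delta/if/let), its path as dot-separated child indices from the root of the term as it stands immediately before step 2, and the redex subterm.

Trace:
step 0: ((let x = 3 in false) || (let y = 5 in true))
step 1: [let@0] (false || (let y = 5 in true))
step 2: [let@1] (false || true)

Answer: let at 1 : (let y = 5 in true)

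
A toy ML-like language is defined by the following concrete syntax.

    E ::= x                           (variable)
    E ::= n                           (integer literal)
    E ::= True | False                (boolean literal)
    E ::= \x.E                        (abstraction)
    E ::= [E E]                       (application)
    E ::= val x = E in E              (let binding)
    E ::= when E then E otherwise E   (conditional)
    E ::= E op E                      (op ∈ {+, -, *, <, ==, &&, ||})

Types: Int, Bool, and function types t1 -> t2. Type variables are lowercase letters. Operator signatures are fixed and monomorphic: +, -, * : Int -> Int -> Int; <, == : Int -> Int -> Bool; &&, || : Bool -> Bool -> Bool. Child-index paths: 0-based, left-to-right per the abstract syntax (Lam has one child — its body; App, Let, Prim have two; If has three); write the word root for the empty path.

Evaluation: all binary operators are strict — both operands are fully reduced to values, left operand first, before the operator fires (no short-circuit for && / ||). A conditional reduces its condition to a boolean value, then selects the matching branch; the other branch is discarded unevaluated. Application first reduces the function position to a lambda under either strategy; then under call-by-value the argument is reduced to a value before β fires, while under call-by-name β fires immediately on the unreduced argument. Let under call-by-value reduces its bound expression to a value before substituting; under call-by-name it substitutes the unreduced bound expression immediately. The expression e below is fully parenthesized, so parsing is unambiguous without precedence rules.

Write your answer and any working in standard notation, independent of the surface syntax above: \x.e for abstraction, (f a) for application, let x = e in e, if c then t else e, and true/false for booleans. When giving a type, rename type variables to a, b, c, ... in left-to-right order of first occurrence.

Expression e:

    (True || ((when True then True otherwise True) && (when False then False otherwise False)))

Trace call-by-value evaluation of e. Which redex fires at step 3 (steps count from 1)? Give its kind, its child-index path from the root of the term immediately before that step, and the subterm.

Answer: delta at 1 : (true && false)

Derivation:
step 0: (true || ((if true then true else true) && (if false then false else false)))
step 1: [if@1.0] (true || (true && (if false then false else false)))
step 2: [if@1.1] (true || (true && false))
step 3: [delta@1] (true || false)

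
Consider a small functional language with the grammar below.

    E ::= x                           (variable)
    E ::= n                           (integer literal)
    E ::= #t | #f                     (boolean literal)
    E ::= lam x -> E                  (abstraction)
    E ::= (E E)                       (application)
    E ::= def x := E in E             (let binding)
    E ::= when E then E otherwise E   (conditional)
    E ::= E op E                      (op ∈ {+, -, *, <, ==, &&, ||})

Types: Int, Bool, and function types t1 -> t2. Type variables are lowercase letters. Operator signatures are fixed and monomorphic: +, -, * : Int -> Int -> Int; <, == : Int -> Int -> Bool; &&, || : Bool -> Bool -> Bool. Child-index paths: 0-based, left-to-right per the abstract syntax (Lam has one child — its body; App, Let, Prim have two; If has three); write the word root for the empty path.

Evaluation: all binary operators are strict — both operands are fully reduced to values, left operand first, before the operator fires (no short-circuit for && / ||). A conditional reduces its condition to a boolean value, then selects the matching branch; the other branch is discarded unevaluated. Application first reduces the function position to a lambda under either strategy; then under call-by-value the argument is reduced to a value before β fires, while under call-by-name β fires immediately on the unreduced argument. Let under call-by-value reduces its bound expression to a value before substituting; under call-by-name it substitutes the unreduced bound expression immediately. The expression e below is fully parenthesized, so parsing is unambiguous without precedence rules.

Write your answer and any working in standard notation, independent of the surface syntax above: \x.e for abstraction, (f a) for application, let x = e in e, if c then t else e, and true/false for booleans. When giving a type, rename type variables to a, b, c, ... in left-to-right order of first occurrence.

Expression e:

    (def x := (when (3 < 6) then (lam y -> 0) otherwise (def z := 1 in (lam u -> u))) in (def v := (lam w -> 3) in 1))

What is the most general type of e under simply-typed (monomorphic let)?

Answer: Int

Derivation:
  unify Int ~ Int
  unify Int ~ Int
  unify Bool ~ Bool
\y._ : a -> Int
let z : Int
u : b
\u._ : b -> b
  unify a -> Int ~ b -> b
  unify a ~ b
  unify Int ~ b
let x : Int -> Int
\w._ : c -> Int
let v : c -> Int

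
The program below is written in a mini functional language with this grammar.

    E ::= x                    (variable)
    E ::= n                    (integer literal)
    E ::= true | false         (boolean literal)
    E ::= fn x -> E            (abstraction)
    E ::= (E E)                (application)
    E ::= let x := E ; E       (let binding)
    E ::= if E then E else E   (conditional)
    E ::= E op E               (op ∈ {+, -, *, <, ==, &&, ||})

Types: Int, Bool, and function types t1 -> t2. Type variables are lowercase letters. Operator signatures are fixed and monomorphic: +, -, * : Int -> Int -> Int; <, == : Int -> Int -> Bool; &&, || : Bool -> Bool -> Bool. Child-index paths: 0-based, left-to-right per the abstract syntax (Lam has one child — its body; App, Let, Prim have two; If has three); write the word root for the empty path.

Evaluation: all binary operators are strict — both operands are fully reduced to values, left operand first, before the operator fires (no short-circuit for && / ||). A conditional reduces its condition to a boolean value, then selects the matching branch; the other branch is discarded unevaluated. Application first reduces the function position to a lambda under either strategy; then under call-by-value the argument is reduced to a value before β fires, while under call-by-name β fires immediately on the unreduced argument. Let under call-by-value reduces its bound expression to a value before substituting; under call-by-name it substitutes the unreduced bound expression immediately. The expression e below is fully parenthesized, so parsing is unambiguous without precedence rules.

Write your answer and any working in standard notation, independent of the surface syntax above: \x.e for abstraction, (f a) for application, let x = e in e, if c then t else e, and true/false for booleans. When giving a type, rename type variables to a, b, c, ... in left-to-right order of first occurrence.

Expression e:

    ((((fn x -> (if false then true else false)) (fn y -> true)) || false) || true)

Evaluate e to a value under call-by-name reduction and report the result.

Derivation:
step 0: ((((\x.(if false then true else false)) (\y.true)) || false) || true)
step 1: [beta@0.0] (((if false then true else false) || false) || true)
step 2: [if@0.0] ((false || false) || true)
step 3: [delta@0] (false || true)
step 4: [delta@root] true

Answer: true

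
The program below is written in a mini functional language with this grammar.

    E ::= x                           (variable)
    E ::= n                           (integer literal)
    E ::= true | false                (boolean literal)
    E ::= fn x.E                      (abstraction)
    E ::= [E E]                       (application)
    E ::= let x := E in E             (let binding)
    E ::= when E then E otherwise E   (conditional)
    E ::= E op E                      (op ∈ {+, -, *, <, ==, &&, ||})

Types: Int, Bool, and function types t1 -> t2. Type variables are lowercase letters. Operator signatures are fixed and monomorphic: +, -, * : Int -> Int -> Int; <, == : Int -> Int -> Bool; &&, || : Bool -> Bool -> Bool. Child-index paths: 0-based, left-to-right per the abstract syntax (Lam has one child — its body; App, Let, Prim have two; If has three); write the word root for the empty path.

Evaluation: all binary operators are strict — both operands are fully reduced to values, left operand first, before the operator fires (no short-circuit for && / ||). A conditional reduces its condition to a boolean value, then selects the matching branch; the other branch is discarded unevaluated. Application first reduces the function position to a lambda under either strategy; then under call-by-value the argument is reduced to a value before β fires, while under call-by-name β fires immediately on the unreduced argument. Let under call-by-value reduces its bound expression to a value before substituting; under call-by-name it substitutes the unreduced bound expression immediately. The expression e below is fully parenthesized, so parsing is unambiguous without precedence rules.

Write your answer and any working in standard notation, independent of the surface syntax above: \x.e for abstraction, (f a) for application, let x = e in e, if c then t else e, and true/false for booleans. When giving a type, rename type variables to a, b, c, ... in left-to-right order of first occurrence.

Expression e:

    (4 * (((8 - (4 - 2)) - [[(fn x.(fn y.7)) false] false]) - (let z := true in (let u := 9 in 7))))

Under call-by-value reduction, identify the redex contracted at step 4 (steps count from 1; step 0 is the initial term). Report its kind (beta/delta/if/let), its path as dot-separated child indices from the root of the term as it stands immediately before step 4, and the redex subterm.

Answer: beta at 1.0.1 : ((\y.7) false)

Working:
step 0: (4 * (((8 - (4 - 2)) - (((\x.(\y.7)) false) false)) - (let z = true in (let u = 9 in 7))))
step 1: [delta@1.0.0.1] (4 * (((8 - 2) - (((\x.(\y.7)) false) false)) - (let z = true in (let u = 9 in 7))))
step 2: [delta@1.0.0] (4 * ((6 - (((\x.(\y.7)) false) false)) - (let z = true in (let u = 9 in 7))))
step 3: [beta@1.0.1.0] (4 * ((6 - ((\y.7) false)) - (let z = true in (let u = 9 in 7))))
step 4: [beta@1.0.1] (4 * ((6 - 7) - (let z = true in (let u = 9 in 7))))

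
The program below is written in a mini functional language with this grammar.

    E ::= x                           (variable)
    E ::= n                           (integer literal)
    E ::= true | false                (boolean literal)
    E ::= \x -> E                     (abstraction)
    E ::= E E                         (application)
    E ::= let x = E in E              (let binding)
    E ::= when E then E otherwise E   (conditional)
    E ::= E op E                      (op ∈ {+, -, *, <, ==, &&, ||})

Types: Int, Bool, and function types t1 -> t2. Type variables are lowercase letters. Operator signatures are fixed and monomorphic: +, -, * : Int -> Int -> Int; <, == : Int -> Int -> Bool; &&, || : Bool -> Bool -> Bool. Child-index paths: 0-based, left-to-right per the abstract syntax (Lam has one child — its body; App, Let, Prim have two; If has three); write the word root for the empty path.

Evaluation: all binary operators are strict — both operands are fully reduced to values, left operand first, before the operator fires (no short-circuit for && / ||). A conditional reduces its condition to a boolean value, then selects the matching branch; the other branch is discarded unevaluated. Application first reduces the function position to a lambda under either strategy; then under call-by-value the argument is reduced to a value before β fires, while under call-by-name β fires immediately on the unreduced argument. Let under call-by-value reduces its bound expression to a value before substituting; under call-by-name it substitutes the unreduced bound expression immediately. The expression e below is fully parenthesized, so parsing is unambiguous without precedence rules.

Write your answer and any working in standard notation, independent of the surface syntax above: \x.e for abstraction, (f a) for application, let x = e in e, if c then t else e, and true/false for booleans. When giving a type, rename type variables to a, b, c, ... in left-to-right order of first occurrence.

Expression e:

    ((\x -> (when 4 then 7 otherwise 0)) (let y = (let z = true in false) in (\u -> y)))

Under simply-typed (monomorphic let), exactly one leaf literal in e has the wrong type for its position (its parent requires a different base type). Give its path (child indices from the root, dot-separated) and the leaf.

Trace:
  unify Int ~ Bool
  FAIL: mismatch Int ~ Bool

Answer: 0.0.0 : 4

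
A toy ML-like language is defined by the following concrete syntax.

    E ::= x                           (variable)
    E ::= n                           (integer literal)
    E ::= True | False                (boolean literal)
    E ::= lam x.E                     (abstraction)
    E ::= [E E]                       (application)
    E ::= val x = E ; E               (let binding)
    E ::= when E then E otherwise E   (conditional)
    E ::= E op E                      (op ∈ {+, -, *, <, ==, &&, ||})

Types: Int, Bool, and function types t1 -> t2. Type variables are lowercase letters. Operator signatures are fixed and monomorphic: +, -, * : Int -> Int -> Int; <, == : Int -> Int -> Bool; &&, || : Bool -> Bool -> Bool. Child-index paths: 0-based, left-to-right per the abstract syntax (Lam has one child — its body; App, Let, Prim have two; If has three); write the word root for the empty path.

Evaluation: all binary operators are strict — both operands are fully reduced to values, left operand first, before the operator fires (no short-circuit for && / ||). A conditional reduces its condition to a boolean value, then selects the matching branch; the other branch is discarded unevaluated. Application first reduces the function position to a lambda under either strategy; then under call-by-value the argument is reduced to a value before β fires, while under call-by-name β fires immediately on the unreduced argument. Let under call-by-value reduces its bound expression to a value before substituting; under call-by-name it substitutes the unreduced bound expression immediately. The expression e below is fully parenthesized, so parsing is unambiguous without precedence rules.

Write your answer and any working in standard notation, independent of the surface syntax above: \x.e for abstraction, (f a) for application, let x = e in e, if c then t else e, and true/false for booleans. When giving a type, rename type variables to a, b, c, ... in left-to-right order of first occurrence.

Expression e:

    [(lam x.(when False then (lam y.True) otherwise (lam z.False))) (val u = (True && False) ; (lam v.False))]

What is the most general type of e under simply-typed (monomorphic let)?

Working:
  unify Bool ~ Bool
\y._ : b -> Bool
\z._ : c -> Bool
  unify b -> Bool ~ c -> Bool
  unify b ~ c
  unify Bool ~ Bool
\x._ : a -> c -> Bool
  unify Bool ~ Bool
  unify Bool ~ Bool
let u : Bool
\v._ : d -> Bool
  unify a -> c -> Bool ~ (d -> Bool) -> e
  unify a ~ d -> Bool
  unify c -> Bool ~ e
_ _ : c -> Bool

Answer: a -> Bool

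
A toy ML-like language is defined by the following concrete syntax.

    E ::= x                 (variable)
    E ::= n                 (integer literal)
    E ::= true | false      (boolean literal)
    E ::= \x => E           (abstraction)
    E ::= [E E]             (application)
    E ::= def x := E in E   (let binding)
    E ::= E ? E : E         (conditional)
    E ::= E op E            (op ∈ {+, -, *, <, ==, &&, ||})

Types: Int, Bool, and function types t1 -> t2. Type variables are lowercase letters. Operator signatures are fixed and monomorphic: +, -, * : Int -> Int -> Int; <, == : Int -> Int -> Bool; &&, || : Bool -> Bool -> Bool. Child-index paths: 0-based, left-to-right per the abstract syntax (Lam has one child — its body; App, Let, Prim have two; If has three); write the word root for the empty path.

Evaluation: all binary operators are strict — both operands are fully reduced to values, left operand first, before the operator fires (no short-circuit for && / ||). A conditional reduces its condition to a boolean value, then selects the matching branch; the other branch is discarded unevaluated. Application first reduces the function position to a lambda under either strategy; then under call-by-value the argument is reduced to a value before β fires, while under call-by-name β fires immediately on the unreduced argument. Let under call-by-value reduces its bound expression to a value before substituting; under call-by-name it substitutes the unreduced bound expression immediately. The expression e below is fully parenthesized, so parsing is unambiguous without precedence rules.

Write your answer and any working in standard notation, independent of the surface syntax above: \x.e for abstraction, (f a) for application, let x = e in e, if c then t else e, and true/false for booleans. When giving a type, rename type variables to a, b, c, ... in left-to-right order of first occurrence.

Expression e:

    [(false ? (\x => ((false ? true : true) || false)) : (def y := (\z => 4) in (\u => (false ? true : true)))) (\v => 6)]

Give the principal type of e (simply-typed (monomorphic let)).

Answer: Bool

Trace:
  unify Bool ~ Bool
  unify Bool ~ Bool
  unify Bool ~ Bool
  unify Bool ~ Bool
  unify Bool ~ Bool
\x._ : a -> Bool
\z._ : b -> Int
let y : b -> Int
  unify Bool ~ Bool
  unify Bool ~ Bool
\u._ : c -> Bool
  unify a -> Bool ~ c -> Bool
  unify a ~ c
  unify Bool ~ Bool
\v._ : d -> Int
  unify c -> Bool ~ (d -> Int) -> e
  unify c ~ d -> Int
  unify Bool ~ e
_ _ : Bool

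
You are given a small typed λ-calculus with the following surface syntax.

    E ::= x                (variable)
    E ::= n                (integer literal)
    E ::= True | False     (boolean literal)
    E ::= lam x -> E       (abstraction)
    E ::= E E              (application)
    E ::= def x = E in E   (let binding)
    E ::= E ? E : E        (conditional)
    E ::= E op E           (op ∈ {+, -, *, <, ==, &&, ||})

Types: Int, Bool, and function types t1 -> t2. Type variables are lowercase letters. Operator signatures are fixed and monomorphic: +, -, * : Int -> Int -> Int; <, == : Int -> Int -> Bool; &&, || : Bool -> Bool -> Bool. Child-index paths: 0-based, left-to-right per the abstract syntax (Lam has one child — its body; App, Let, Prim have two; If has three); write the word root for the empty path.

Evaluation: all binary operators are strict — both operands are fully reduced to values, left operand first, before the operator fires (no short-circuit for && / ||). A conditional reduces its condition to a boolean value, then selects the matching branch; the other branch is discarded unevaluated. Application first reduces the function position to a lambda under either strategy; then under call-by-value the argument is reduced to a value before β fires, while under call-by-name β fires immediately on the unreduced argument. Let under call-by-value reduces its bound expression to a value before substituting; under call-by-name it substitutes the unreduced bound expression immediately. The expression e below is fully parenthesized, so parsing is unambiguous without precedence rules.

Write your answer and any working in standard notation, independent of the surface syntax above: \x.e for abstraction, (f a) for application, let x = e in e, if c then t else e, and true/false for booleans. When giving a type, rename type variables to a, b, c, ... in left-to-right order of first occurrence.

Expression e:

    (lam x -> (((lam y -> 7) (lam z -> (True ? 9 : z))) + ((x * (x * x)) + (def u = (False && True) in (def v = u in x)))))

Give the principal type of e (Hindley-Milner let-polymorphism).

Answer: Int -> Int

Trace:
\y._ : b -> Int
  unify Bool ~ Bool
z : c
  unify Int ~ c
\z._ : Int -> Int
  unify b -> Int ~ (Int -> Int) -> d
  unify b ~ Int -> Int
  unify Int ~ d
_ _ : Int
  unify Int ~ Int
x : a
  unify a ~ Int
x : Int
  unify Int ~ Int
x : Int
  unify Int ~ Int
  unify Int ~ Int
  unify Int ~ Int
  unify Bool ~ Bool
  unify Bool ~ Bool
let u : Bool
u : Bool
let v : Bool
x : Int
  unify Int ~ Int
  unify Int ~ Int
\x._ : Int -> Int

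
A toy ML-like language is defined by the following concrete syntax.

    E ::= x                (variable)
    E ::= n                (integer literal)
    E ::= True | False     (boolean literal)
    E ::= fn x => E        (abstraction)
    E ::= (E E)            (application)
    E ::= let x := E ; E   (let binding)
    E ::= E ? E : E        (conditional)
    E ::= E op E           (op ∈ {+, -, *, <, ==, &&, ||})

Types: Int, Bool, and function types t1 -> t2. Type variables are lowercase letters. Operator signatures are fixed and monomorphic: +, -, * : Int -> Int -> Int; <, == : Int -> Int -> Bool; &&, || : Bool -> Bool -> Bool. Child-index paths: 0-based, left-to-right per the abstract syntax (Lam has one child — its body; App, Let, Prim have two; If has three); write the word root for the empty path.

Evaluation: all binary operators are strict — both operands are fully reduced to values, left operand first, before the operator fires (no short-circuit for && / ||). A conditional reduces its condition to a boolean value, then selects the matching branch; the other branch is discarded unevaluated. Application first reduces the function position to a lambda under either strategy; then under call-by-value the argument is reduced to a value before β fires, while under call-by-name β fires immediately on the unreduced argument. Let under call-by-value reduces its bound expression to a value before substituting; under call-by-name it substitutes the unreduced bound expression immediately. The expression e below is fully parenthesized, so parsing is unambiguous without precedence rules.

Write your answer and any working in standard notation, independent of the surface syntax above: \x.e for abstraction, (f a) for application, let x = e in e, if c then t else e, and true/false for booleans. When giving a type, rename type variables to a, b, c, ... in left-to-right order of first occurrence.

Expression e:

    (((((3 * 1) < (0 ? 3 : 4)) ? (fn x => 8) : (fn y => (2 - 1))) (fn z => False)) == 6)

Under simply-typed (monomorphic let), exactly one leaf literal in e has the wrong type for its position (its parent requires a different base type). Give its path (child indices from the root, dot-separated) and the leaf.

Working:
  unify Int ~ Int
  unify Int ~ Int
  unify Int ~ Int
  unify Int ~ Bool
  FAIL: mismatch Int ~ Bool

Answer: 0.0.0.1.0 : 0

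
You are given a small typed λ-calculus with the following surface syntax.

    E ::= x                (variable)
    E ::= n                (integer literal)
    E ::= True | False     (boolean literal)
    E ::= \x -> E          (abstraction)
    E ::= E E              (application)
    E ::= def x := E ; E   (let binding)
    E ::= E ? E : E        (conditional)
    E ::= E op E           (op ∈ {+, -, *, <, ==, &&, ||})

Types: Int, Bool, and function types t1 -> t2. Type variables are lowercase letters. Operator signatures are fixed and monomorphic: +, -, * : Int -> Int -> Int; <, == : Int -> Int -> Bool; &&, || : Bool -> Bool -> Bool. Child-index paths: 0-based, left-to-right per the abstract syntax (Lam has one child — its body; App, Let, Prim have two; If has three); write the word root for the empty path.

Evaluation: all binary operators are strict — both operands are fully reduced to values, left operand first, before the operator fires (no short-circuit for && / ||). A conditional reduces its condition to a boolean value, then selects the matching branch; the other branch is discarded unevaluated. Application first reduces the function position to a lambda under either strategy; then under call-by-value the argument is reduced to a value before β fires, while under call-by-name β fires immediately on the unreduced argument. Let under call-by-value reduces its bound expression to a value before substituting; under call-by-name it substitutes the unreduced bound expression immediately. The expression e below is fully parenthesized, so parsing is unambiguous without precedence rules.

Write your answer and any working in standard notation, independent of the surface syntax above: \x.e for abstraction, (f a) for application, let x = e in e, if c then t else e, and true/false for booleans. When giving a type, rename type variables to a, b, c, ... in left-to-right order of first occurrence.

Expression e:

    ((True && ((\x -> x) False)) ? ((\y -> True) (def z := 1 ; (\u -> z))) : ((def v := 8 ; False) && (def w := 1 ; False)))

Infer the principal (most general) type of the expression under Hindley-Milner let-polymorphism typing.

Answer: Bool

Trace:
  unify Bool ~ Bool
x : a
\x._ : a -> a
  unify a -> a ~ Bool -> b
  unify a ~ Bool
  unify Bool ~ b
_ _ : Bool
  unify Bool ~ Bool
  unify Bool ~ Bool
\y._ : c -> Bool
let z : Int
z : Int
\u._ : d -> Int
  unify c -> Bool ~ (d -> Int) -> e
  unify c ~ d -> Int
  unify Bool ~ e
_ _ : Bool
let v : Int
  unify Bool ~ Bool
let w : Int
  unify Bool ~ Bool
  unify Bool ~ Bool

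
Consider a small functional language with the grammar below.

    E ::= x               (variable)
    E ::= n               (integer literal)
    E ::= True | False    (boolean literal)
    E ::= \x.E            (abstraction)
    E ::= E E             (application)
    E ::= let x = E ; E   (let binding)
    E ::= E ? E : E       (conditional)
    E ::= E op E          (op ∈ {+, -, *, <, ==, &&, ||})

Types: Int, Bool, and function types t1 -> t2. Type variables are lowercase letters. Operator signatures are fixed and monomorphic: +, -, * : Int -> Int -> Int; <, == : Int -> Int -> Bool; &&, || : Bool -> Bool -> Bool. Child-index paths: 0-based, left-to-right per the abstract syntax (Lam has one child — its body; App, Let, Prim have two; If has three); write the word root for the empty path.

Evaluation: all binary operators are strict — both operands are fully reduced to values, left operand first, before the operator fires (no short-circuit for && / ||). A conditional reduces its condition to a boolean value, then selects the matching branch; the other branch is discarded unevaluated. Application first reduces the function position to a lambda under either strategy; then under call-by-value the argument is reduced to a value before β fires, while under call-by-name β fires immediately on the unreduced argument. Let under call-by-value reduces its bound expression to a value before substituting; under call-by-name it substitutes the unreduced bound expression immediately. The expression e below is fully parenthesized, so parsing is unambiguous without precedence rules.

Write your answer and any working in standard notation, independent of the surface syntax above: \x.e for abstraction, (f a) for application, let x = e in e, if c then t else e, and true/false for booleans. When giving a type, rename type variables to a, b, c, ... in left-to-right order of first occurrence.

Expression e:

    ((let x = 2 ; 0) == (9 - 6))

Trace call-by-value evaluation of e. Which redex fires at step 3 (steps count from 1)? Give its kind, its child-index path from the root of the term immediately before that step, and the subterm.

Answer: delta at root : (0 == 3)

Working:
step 0: ((let x = 2 in 0) == (9 - 6))
step 1: [let@0] (0 == (9 - 6))
step 2: [delta@1] (0 == 3)
step 3: [delta@root] false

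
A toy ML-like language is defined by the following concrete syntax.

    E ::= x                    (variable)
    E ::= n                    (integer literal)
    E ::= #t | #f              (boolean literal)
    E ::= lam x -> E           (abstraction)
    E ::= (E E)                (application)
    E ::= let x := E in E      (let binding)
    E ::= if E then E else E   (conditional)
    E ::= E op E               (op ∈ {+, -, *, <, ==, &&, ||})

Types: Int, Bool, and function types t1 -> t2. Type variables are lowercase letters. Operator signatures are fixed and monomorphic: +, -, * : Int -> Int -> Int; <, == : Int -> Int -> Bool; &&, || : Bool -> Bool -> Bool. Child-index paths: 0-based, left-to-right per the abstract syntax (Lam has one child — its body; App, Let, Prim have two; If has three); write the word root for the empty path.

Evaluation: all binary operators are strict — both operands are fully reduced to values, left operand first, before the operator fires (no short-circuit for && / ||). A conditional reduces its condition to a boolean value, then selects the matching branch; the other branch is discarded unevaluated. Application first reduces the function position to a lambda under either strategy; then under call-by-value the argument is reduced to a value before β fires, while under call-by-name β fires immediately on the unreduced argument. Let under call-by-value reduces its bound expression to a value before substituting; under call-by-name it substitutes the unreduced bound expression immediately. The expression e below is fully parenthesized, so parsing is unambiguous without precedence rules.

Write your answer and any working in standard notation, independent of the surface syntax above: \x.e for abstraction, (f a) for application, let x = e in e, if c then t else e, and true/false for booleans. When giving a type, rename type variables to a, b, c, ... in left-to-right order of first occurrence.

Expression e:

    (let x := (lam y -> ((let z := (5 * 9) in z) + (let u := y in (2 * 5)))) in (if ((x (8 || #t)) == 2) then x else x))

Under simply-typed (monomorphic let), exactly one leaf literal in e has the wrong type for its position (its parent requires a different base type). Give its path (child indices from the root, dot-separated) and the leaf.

Derivation:
  unify Int ~ Int
  unify Int ~ Int
let z : Int
z : Int
  unify Int ~ Int
y : a
let u : a
  unify Int ~ Int
  unify Int ~ Int
  unify Int ~ Int
\y._ : a -> Int
let x : a -> Int
x : a -> Int
  unify Int ~ Bool
  FAIL: mismatch Int ~ Bool

Answer: 1.0.0.1.0 : 8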